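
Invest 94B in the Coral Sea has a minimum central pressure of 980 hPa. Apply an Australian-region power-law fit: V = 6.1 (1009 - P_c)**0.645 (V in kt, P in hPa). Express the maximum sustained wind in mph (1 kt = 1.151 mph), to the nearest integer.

62 mph

ΔP = 1009 − 980 = 29 hPa.
V ≈ 6.1 × 29^0.645 = 6.1 × 8.775 ≈ 53.527 kt.
53.527 × 1.151 ≈ 61.61 mph → 62 mph.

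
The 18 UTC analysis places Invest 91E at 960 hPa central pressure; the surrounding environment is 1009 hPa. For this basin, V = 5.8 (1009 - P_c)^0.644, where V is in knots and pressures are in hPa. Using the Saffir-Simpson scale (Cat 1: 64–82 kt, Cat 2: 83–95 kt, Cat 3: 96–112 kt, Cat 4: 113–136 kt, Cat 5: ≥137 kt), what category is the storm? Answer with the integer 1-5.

1

ΔP = 1009 − 960 = 49 hPa.
V ≈ 5.8 × 49^0.644 = 5.8 × 12.26 ≈ 71 kt.
71 kt falls in the Category 1 band.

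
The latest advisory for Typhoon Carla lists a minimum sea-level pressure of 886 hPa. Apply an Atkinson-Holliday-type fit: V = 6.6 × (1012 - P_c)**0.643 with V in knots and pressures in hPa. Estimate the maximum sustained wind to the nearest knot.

ΔP = 1012 − 886 = 126 hPa.
126^0.643 ≈ 22.415.
V ≈ 6.6 × 22.415 ≈ 147.9 kt.

148 kt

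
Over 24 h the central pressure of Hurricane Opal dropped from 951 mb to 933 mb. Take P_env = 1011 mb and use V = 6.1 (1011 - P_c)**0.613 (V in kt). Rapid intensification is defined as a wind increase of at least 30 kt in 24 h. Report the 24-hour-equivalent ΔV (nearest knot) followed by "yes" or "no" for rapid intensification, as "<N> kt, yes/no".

13 kt, no

V₁: ΔP = 60, V ≈ 6.1 × 60^0.613 ≈ 75.05 kt.
V₂: ΔP = 78, V ≈ 6.1 × 78^0.613 ≈ 88.14 kt.
ΔV over 24 h = 13.09 kt → 24 h equivalent = 13.09 × 24/24 ≈ 13.09 kt.
13 kt < 30 kt ⇒ not rapid intensification.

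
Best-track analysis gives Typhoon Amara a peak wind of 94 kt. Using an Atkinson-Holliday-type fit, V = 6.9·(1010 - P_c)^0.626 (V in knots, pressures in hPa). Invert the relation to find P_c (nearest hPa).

ΔP = (V / 6.9)^(1/0.626) = (94/6.9)^1.597.
94/6.9 = 13.623; 13.623^1.597 ≈ 64.86 hPa.
P_c = 1010 − 64.86 = 945.14 ≈ 945 hPa.

945 hPa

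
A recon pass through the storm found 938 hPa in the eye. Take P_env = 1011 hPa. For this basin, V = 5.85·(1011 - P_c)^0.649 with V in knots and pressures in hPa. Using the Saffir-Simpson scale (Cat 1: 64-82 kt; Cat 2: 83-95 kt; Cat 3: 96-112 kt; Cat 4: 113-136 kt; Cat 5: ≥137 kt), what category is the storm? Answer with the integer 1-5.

2

ΔP = 1011 − 938 = 73 hPa.
V ≈ 5.85 × 73^0.649 = 5.85 × 16.19 ≈ 95 kt.
95 kt falls in the Category 2 band.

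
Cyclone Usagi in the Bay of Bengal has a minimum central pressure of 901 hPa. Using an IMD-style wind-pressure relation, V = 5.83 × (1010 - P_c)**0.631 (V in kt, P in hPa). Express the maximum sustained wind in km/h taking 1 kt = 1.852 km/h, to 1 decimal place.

ΔP = 1010 − 901 = 109 hPa.
V ≈ 5.83 × 109^0.631 = 5.83 × 19.303 ≈ 112.534 kt.
112.534 × 1.852 ≈ 208.41 km/h → 208.4 km/h.

208.4 km/h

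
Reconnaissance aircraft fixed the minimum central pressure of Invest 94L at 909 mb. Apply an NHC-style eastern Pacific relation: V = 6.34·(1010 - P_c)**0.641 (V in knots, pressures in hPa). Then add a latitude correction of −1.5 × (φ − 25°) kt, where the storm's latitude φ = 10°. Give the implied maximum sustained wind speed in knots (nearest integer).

145 kt

ΔP = 1010 − 909 = 101 mb.
101^0.641 ≈ 19.265.
V ≈ 6.34 × 19.265 ≈ 122.1 kt.
Latitude correction: −1.5 × (10 − 25) = 22.5 kt.
Corrected V ≈ 144.6 kt → 145 kt.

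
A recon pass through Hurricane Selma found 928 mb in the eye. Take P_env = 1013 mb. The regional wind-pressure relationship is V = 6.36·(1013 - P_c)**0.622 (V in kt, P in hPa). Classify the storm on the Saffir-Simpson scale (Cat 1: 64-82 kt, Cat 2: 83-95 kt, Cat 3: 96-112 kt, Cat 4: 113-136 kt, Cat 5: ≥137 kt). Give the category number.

ΔP = 1013 − 928 = 85 mb.
V ≈ 6.36 × 85^0.622 = 6.36 × 15.85 ≈ 101 kt.
101 kt falls in the Category 3 band.

3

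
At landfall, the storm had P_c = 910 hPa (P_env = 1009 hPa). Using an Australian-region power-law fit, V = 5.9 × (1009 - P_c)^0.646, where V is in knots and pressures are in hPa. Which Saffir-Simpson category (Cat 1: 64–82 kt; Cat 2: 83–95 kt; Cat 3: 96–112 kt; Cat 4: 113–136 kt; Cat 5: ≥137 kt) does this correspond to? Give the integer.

4

ΔP = 1009 − 910 = 99 hPa.
V ≈ 5.9 × 99^0.646 = 5.9 × 19.46 ≈ 115 kt.
115 kt falls in the Category 4 band.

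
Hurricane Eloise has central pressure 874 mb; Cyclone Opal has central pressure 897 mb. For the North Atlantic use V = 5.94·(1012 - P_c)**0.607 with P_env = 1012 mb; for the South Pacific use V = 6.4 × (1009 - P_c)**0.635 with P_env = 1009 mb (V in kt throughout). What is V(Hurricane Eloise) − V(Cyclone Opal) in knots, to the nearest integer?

-10 kt

Hurricane Eloise: ΔP = 138; V ≈ 5.94 × 138^0.607 ≈ 118.22 kt.
Cyclone Opal: ΔP = 112; V ≈ 6.4 × 112^0.635 ≈ 128.07 kt.
Difference ≈ 118.22 − 128.07 = -9.85 → -10 kt.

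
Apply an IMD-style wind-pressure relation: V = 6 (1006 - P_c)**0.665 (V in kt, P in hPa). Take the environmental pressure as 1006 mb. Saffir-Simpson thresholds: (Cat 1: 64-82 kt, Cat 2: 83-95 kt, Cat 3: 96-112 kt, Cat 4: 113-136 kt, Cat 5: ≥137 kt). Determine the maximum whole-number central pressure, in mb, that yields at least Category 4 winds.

Category 4 begins at V = 113 kt.
Required ΔP = (113/6)^(1/0.665) = 18.833^1.504 ≈ 82.64 mb.
P_c ≤ 1006 − 82.64 = 923.36, so the highest integer P_c is 923 mb.

923 mb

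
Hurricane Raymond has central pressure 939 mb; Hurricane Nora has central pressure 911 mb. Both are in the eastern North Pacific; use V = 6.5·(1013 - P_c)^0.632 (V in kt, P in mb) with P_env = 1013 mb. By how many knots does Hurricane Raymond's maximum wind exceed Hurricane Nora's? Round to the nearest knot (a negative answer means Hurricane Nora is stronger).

-22 kt

Hurricane Raymond: ΔP = 74; V ≈ 6.5 × 74^0.632 ≈ 98.69 kt.
Hurricane Nora: ΔP = 102; V ≈ 6.5 × 102^0.632 ≈ 120.88 kt.
Difference ≈ 98.69 − 120.88 = -22.19 → -22 kt.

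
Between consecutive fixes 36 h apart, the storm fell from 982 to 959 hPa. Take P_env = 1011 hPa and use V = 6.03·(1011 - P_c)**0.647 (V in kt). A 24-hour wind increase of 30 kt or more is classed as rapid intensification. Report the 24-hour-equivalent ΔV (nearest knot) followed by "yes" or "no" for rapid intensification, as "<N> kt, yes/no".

V₁: ΔP = 29, V ≈ 6.03 × 29^0.647 ≈ 53.27 kt.
V₂: ΔP = 52, V ≈ 6.03 × 52^0.647 ≈ 77.73 kt.
ΔV over 36 h = 24.46 kt → 24 h equivalent = 24.46 × 24/36 ≈ 16.31 kt.
16 kt < 30 kt ⇒ not rapid intensification.

16 kt, no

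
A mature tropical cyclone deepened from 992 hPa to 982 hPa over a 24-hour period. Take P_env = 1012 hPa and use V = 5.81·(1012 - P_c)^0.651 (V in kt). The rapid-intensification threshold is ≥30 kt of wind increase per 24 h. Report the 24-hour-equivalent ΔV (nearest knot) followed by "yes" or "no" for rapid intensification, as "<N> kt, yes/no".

12 kt, no

V₁: ΔP = 20, V ≈ 5.81 × 20^0.651 ≈ 40.85 kt.
V₂: ΔP = 30, V ≈ 5.81 × 30^0.651 ≈ 53.18 kt.
ΔV over 24 h = 12.33 kt → 24 h equivalent = 12.33 × 24/24 ≈ 12.33 kt.
12 kt < 30 kt ⇒ not rapid intensification.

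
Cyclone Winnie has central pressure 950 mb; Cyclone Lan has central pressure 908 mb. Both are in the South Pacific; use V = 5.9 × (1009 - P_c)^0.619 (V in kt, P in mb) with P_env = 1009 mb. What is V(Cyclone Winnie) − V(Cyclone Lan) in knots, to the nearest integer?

-29 kt

Cyclone Winnie: ΔP = 59; V ≈ 5.9 × 59^0.619 ≈ 73.62 kt.
Cyclone Lan: ΔP = 101; V ≈ 5.9 × 101^0.619 ≈ 102.69 kt.
Difference ≈ 73.62 − 102.69 = -29.07 → -29 kt.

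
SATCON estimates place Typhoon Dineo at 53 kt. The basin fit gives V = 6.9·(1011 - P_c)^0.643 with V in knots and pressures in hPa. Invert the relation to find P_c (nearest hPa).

ΔP = (V / 6.9)^(1/0.643) = (53/6.9)^1.555.
53/6.9 = 7.681; 7.681^1.555 ≈ 23.82 hPa.
P_c = 1011 − 23.82 = 987.18 ≈ 987 hPa.

987 hPa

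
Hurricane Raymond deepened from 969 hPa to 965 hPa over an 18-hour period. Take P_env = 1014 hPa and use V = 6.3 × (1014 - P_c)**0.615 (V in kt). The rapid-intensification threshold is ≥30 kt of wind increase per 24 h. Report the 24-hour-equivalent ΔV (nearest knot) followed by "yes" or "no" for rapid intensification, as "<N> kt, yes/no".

5 kt, no

V₁: ΔP = 45, V ≈ 6.3 × 45^0.615 ≈ 65.47 kt.
V₂: ΔP = 49, V ≈ 6.3 × 49^0.615 ≈ 68.99 kt.
ΔV over 18 h = 3.52 kt → 24 h equivalent = 3.52 × 24/18 ≈ 4.69 kt.
5 kt < 30 kt ⇒ not rapid intensification.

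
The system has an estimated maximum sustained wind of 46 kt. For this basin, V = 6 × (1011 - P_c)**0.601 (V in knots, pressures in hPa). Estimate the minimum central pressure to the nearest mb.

981 mb

ΔP = (V / 6)^(1/0.601) = (46/6)^1.664.
46/6 = 7.667; 7.667^1.664 ≈ 29.64 mb.
P_c = 1011 − 29.64 = 981.36 ≈ 981 mb.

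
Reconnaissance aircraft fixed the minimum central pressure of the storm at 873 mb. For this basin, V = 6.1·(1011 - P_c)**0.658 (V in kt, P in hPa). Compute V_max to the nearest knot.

ΔP = 1011 − 873 = 138 mb.
138^0.658 ≈ 25.588.
V ≈ 6.1 × 25.588 ≈ 156.1 kt.

156 kt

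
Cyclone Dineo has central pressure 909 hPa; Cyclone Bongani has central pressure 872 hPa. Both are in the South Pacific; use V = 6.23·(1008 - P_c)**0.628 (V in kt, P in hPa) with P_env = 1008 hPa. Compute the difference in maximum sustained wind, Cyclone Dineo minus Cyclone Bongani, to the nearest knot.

-25 kt

Cyclone Dineo: ΔP = 99; V ≈ 6.23 × 99^0.628 ≈ 111.62 kt.
Cyclone Bongani: ΔP = 136; V ≈ 6.23 × 136^0.628 ≈ 136.25 kt.
Difference ≈ 111.62 − 136.25 = -24.63 → -25 kt.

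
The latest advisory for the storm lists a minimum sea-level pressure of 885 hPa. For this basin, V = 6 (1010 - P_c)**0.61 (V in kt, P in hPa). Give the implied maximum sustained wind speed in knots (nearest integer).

114 kt

ΔP = 1010 − 885 = 125 hPa.
125^0.61 ≈ 19.016.
V ≈ 6 × 19.016 ≈ 114.1 kt.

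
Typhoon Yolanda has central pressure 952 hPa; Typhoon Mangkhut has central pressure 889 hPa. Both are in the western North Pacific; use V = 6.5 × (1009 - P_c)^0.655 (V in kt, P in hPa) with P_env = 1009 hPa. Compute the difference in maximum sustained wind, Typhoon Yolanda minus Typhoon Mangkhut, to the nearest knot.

Typhoon Yolanda: ΔP = 57; V ≈ 6.5 × 57^0.655 ≈ 91.84 kt.
Typhoon Mangkhut: ΔP = 120; V ≈ 6.5 × 120^0.655 ≈ 149.55 kt.
Difference ≈ 91.84 − 149.55 = -57.71 → -58 kt.

-58 kt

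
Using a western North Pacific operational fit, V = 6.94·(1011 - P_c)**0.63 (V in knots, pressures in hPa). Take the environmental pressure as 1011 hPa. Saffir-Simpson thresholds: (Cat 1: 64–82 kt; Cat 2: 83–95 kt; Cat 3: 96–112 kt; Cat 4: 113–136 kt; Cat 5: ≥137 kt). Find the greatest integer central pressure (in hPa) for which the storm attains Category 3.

Category 3 begins at V = 96 kt.
Required ΔP = (96/6.94)^(1/0.63) = 13.833^1.587 ≈ 64.71 hPa.
P_c ≤ 1011 − 64.71 = 946.29, so the highest integer P_c is 946 hPa.

946 hPa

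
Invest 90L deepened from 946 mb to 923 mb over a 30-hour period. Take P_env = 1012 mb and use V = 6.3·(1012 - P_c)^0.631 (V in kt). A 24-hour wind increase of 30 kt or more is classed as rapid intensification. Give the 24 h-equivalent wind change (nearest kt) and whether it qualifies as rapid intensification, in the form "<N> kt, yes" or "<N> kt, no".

15 kt, no

V₁: ΔP = 66, V ≈ 6.3 × 66^0.631 ≈ 88.61 kt.
V₂: ΔP = 89, V ≈ 6.3 × 89^0.631 ≈ 107.01 kt.
ΔV over 30 h = 18.40 kt → 24 h equivalent = 18.40 × 24/30 ≈ 14.72 kt.
15 kt < 30 kt ⇒ not rapid intensification.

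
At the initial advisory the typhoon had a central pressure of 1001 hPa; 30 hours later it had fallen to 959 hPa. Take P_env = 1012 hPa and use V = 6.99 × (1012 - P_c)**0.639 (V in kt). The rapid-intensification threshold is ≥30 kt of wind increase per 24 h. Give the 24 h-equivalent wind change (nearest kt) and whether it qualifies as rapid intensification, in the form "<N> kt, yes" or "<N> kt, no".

V₁: ΔP = 11, V ≈ 6.99 × 11^0.639 ≈ 32.35 kt.
V₂: ΔP = 53, V ≈ 6.99 × 53^0.639 ≈ 88.37 kt.
ΔV over 30 h = 56.02 kt → 24 h equivalent = 56.02 × 24/30 ≈ 44.82 kt.
45 kt ≥ 30 kt ⇒ rapid intensification.

45 kt, yes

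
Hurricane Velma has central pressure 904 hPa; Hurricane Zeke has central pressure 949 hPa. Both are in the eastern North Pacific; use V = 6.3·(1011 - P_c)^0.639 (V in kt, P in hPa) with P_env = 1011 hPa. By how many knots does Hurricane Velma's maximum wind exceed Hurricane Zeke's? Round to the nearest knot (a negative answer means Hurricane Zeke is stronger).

Hurricane Velma: ΔP = 107; V ≈ 6.3 × 107^0.639 ≈ 124.77 kt.
Hurricane Zeke: ΔP = 62; V ≈ 6.3 × 62^0.639 ≈ 88.04 kt.
Difference ≈ 124.77 − 88.04 = 36.73 → 37 kt.

37 kt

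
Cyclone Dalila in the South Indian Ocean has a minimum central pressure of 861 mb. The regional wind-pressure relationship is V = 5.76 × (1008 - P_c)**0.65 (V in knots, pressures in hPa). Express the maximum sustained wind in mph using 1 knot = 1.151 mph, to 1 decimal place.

ΔP = 1008 − 861 = 147 mb.
V ≈ 5.76 × 147^0.65 = 5.76 × 25.630 ≈ 147.631 kt.
147.631 × 1.151 ≈ 169.92 mph → 169.9 mph.

169.9 mph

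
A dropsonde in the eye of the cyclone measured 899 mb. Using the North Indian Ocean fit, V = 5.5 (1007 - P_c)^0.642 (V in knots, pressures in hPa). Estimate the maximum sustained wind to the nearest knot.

111 kt

ΔP = 1007 − 899 = 108 mb.
108^0.642 ≈ 20.205.
V ≈ 5.5 × 20.205 ≈ 111.1 kt.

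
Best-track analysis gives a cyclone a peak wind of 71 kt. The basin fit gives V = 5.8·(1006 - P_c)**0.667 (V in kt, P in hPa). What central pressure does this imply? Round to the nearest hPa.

963 hPa

ΔP = (V / 5.8)^(1/0.667) = (71/5.8)^1.499.
71/5.8 = 12.241; 12.241^1.499 ≈ 42.75 hPa.
P_c = 1006 − 42.75 = 963.25 ≈ 963 hPa.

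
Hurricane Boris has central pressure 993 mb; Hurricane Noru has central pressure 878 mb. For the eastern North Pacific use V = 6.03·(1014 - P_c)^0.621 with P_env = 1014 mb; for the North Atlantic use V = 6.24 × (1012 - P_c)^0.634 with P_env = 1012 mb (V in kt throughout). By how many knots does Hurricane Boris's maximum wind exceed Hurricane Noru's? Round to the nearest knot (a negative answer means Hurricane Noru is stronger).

-99 kt

Hurricane Boris: ΔP = 21; V ≈ 6.03 × 21^0.621 ≈ 39.94 kt.
Hurricane Noru: ΔP = 134; V ≈ 6.24 × 134^0.634 ≈ 139.24 kt.
Difference ≈ 39.94 − 139.24 = -99.30 → -99 kt.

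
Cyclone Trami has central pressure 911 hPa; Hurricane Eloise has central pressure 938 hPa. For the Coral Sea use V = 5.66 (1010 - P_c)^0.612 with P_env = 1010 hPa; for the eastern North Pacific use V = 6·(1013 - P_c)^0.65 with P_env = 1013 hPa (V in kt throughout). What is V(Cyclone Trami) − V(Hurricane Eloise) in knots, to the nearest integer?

-5 kt

Cyclone Trami: ΔP = 99; V ≈ 5.66 × 99^0.612 ≈ 94.22 kt.
Hurricane Eloise: ΔP = 75; V ≈ 6 × 75^0.65 ≈ 99.30 kt.
Difference ≈ 94.22 − 99.30 = -5.08 → -5 kt.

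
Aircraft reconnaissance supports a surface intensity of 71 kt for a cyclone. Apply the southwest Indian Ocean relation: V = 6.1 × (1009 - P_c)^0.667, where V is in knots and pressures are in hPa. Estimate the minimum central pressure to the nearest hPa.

969 hPa

ΔP = (V / 6.1)^(1/0.667) = (71/6.1)^1.499.
71/6.1 = 11.639; 11.639^1.499 ≈ 39.64 hPa.
P_c = 1009 − 39.64 = 969.36 ≈ 969 hPa.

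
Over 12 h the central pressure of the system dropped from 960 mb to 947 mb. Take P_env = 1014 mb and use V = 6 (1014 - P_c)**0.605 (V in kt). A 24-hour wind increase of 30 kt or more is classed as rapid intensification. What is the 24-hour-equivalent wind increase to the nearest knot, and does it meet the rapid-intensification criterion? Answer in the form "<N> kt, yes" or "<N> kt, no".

19 kt, no

V₁: ΔP = 54, V ≈ 6 × 54^0.605 ≈ 67.03 kt.
V₂: ΔP = 67, V ≈ 6 × 67^0.605 ≈ 76.37 kt.
ΔV over 12 h = 9.34 kt → 24 h equivalent = 9.34 × 24/12 ≈ 18.68 kt.
19 kt < 30 kt ⇒ not rapid intensification.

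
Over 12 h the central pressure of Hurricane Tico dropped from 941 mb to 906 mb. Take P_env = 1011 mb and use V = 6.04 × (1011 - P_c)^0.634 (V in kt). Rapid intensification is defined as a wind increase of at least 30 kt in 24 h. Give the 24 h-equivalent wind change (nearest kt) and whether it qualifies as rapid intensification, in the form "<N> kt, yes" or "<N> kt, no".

V₁: ΔP = 70, V ≈ 6.04 × 70^0.634 ≈ 89.30 kt.
V₂: ΔP = 105, V ≈ 6.04 × 105^0.634 ≈ 115.47 kt.
ΔV over 12 h = 26.17 kt → 24 h equivalent = 26.17 × 24/12 ≈ 52.34 kt.
52 kt ≥ 30 kt ⇒ rapid intensification.

52 kt, yes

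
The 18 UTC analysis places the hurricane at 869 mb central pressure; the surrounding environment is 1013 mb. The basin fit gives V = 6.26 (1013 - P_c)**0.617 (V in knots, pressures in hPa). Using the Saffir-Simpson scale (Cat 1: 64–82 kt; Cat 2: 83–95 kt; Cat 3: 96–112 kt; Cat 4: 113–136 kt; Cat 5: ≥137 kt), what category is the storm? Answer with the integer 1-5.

4

ΔP = 1013 − 869 = 144 mb.
V ≈ 6.26 × 144^0.617 = 6.26 × 21.46 ≈ 134 kt.
134 kt falls in the Category 4 band.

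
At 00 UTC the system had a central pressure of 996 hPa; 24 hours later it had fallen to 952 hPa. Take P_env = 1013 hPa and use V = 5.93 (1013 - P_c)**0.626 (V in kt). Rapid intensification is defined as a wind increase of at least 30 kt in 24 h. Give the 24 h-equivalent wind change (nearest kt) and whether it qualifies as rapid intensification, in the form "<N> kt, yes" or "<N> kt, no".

43 kt, yes

V₁: ΔP = 17, V ≈ 5.93 × 17^0.626 ≈ 34.94 kt.
V₂: ΔP = 61, V ≈ 5.93 × 61^0.626 ≈ 77.74 kt.
ΔV over 24 h = 42.80 kt → 24 h equivalent = 42.80 × 24/24 ≈ 42.80 kt.
43 kt ≥ 30 kt ⇒ rapid intensification.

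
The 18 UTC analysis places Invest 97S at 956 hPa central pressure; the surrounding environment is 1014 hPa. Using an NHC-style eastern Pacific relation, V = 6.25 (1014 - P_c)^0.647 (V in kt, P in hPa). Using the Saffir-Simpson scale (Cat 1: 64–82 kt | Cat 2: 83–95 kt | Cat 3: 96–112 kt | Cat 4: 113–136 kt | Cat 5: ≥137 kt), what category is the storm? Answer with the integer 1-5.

2

ΔP = 1014 − 956 = 58 hPa.
V ≈ 6.25 × 58^0.647 = 6.25 × 13.83 ≈ 86 kt.
86 kt falls in the Category 2 band.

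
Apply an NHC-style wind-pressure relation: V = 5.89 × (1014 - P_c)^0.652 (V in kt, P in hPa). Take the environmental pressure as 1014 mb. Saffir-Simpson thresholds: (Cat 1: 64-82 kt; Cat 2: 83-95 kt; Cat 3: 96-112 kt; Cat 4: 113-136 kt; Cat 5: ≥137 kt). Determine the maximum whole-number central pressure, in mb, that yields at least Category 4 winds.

921 mb

Category 4 begins at V = 113 kt.
Required ΔP = (113/5.89)^(1/0.652) = 19.185^1.534 ≈ 92.84 mb.
P_c ≤ 1014 − 92.84 = 921.16, so the highest integer P_c is 921 mb.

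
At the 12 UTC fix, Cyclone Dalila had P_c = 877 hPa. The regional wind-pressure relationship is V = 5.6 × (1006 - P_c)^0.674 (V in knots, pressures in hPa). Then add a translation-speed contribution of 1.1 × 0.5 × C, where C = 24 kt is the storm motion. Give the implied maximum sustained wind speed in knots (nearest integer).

ΔP = 1006 − 877 = 129 hPa.
129^0.674 ≈ 26.457.
V ≈ 5.6 × 26.457 ≈ 148.2 kt.
Translation term: 1.1 × 0.5 × 24 = 13.2 kt.
Corrected V ≈ 161.4 kt → 161 kt.

161 kt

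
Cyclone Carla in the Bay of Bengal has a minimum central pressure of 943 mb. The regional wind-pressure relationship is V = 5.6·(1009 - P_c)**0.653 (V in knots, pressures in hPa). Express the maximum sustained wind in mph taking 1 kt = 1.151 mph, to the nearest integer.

99 mph

ΔP = 1009 − 943 = 66 mb.
V ≈ 5.6 × 66^0.653 = 5.6 × 15.423 ≈ 86.367 kt.
86.367 × 1.151 ≈ 99.41 mph → 99 mph.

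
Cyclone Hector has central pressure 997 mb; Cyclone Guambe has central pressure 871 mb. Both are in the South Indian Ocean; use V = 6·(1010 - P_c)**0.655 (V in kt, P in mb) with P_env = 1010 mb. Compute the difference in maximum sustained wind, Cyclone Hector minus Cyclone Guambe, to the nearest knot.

-120 kt

Cyclone Hector: ΔP = 13; V ≈ 6 × 13^0.655 ≈ 32.19 kt.
Cyclone Guambe: ΔP = 139; V ≈ 6 × 139^0.655 ≈ 151.99 kt.
Difference ≈ 32.19 − 151.99 = -119.80 → -120 kt.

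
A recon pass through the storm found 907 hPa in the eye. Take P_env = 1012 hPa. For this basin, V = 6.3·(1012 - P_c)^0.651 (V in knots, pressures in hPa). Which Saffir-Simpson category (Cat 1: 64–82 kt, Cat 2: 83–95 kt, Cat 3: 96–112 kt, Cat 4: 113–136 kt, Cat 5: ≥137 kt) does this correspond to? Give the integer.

ΔP = 1012 − 907 = 105 hPa.
V ≈ 6.3 × 105^0.651 = 6.3 × 20.69 ≈ 130 kt.
130 kt falls in the Category 4 band.

4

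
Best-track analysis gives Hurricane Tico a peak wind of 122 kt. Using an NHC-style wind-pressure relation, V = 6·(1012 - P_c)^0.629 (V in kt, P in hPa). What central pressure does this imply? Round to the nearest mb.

892 mb

ΔP = (V / 6)^(1/0.629) = (122/6)^1.590.
122/6 = 20.333; 20.333^1.590 ≈ 120.18 mb.
P_c = 1012 − 120.18 = 891.82 ≈ 892 mb.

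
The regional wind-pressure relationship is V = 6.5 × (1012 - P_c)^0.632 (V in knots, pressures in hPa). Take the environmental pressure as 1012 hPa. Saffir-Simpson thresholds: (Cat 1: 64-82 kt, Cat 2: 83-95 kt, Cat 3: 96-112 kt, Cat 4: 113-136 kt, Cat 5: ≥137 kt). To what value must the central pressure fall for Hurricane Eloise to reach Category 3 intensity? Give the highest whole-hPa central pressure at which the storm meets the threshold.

941 hPa

Category 3 begins at V = 96 kt.
Required ΔP = (96/6.5)^(1/0.632) = 14.769^1.582 ≈ 70.84 hPa.
P_c ≤ 1012 − 70.84 = 941.16, so the highest integer P_c is 941 hPa.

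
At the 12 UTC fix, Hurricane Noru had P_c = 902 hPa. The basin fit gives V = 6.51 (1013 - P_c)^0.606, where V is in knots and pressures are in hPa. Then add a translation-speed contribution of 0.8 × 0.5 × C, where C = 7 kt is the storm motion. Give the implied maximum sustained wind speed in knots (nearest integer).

ΔP = 1013 − 902 = 111 hPa.
111^0.606 ≈ 17.357.
V ≈ 6.51 × 17.357 ≈ 113.0 kt.
Translation term: 0.8 × 0.5 × 7 = 2.8 kt.
Corrected V ≈ 115.8 kt → 116 kt.

116 kt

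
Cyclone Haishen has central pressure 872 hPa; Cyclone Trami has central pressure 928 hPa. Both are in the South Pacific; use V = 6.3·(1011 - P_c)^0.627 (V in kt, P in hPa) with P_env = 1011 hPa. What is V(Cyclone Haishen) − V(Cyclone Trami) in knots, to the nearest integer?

Cyclone Haishen: ΔP = 139; V ≈ 6.3 × 139^0.627 ≈ 139.00 kt.
Cyclone Trami: ΔP = 83; V ≈ 6.3 × 83^0.627 ≈ 100.60 kt.
Difference ≈ 139.00 − 100.60 = 38.40 → 38 kt.

38 kt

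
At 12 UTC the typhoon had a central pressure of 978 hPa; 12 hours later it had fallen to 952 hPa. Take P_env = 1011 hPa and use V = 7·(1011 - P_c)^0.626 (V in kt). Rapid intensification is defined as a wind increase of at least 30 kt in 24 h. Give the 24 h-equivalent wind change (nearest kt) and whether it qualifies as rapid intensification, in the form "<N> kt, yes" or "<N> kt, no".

55 kt, yes

V₁: ΔP = 33, V ≈ 7 × 33^0.626 ≈ 62.47 kt.
V₂: ΔP = 59, V ≈ 7 × 59^0.626 ≈ 89.88 kt.
ΔV over 12 h = 27.41 kt → 24 h equivalent = 27.41 × 24/12 ≈ 54.82 kt.
55 kt ≥ 30 kt ⇒ rapid intensification.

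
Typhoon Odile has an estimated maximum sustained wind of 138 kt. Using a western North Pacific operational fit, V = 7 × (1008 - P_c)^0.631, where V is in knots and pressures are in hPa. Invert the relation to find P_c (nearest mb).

895 mb

ΔP = (V / 7)^(1/0.631) = (138/7)^1.585.
138/7 = 19.714; 19.714^1.585 ≈ 112.71 mb.
P_c = 1008 − 112.71 = 895.29 ≈ 895 mb.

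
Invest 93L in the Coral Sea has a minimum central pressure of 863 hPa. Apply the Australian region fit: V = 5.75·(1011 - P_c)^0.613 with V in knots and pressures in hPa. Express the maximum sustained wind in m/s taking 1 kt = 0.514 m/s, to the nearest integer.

63 m/s

ΔP = 1011 − 863 = 148 hPa.
V ≈ 5.75 × 148^0.613 = 5.75 × 21.398 ≈ 123.038 kt.
123.038 × 0.514 ≈ 63.24 m/s → 63 m/s.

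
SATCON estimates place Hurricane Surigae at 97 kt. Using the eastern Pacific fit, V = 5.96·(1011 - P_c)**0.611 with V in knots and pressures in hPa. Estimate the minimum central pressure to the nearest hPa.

ΔP = (V / 5.96)^(1/0.611) = (97/5.96)^1.637.
97/5.96 = 16.275; 16.275^1.637 ≈ 96.13 hPa.
P_c = 1011 − 96.13 = 914.87 ≈ 915 hPa.

915 hPa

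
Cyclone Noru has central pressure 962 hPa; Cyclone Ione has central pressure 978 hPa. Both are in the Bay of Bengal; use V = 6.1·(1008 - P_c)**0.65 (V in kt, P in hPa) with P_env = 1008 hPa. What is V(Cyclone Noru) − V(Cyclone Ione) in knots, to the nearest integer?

18 kt

Cyclone Noru: ΔP = 46; V ≈ 6.1 × 46^0.65 ≈ 73.47 kt.
Cyclone Ione: ΔP = 30; V ≈ 6.1 × 30^0.65 ≈ 55.65 kt.
Difference ≈ 73.47 − 55.65 = 17.82 → 18 kt.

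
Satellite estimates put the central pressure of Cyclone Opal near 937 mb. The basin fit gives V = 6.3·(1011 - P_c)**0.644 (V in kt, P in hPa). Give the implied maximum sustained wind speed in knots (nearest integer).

101 kt

ΔP = 1011 − 937 = 74 mb.
74^0.644 ≈ 15.988.
V ≈ 6.3 × 15.988 ≈ 100.7 kt.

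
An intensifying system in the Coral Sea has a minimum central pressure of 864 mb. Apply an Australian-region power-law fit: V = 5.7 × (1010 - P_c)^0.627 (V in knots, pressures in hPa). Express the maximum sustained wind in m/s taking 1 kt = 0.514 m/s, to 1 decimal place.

66.7 m/s

ΔP = 1010 − 864 = 146 mb.
V ≈ 5.7 × 146^0.627 = 5.7 × 22.754 ≈ 129.695 kt.
129.695 × 0.514 ≈ 66.66 m/s → 66.7 m/s.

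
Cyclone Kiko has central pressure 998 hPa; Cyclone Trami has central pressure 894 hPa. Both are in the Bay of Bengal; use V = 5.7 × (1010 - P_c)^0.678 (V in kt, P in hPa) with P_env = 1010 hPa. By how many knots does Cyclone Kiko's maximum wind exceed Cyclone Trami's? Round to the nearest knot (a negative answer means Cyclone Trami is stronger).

-112 kt

Cyclone Kiko: ΔP = 12; V ≈ 5.7 × 12^0.678 ≈ 30.73 kt.
Cyclone Trami: ΔP = 116; V ≈ 5.7 × 116^0.678 ≈ 143.08 kt.
Difference ≈ 30.73 − 143.08 = -112.35 → -112 kt.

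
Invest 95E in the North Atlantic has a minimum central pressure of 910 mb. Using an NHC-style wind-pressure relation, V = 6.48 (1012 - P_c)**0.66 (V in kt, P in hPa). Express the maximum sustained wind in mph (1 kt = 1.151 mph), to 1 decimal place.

ΔP = 1012 − 910 = 102 mb.
V ≈ 6.48 × 102^0.66 = 6.48 × 21.168 ≈ 137.167 kt.
137.167 × 1.151 ≈ 157.88 mph → 157.9 mph.

157.9 mph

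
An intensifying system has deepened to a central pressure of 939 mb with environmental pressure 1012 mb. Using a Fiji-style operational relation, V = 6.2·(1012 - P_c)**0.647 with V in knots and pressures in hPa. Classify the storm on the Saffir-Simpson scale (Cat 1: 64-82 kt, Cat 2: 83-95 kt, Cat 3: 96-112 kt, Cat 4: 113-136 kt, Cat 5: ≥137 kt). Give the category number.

ΔP = 1012 − 939 = 73 mb.
V ≈ 6.2 × 73^0.647 = 6.2 × 16.05 ≈ 100 kt.
100 kt falls in the Category 3 band.

3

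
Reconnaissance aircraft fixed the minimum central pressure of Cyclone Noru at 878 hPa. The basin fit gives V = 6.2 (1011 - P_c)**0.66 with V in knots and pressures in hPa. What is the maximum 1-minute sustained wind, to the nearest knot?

ΔP = 1011 − 878 = 133 hPa.
133^0.66 ≈ 25.220.
V ≈ 6.2 × 25.220 ≈ 156.4 kt.

156 kt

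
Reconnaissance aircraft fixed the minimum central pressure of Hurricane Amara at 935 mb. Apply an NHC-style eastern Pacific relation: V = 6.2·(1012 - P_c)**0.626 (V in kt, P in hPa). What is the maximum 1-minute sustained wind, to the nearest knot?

94 kt

ΔP = 1012 − 935 = 77 mb.
77^0.626 ≈ 15.169.
V ≈ 6.2 × 15.169 ≈ 94.0 kt.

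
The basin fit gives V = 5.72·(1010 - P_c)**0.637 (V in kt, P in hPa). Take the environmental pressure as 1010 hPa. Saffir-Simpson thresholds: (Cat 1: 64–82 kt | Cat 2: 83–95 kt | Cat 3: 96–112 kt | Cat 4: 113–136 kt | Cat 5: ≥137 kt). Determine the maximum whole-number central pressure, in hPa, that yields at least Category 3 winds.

926 hPa

Category 3 begins at V = 96 kt.
Required ΔP = (96/5.72)^(1/0.637) = 16.783^1.570 ≈ 83.73 hPa.
P_c ≤ 1010 − 83.73 = 926.27, so the highest integer P_c is 926 hPa.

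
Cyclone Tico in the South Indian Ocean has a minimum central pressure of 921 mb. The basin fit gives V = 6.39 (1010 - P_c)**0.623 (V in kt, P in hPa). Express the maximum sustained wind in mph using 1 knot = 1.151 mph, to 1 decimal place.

120.5 mph

ΔP = 1010 − 921 = 89 mb.
V ≈ 6.39 × 89^0.623 = 6.39 × 16.386 ≈ 104.706 kt.
104.706 × 1.151 ≈ 120.52 mph → 120.5 mph.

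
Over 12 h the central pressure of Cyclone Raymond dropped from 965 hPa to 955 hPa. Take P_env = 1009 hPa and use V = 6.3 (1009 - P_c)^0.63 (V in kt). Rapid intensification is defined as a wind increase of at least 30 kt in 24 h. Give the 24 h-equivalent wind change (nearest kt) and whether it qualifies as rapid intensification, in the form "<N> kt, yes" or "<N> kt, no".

19 kt, no

V₁: ΔP = 44, V ≈ 6.3 × 44^0.63 ≈ 68.35 kt.
V₂: ΔP = 54, V ≈ 6.3 × 54^0.63 ≈ 77.76 kt.
ΔV over 12 h = 9.41 kt → 24 h equivalent = 9.41 × 24/12 ≈ 18.82 kt.
19 kt < 30 kt ⇒ not rapid intensification.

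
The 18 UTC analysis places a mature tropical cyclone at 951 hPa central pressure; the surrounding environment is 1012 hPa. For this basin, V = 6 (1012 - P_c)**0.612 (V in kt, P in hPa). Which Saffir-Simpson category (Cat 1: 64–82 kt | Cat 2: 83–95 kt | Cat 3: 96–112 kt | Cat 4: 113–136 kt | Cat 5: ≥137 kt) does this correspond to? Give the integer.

ΔP = 1012 − 951 = 61 hPa.
V ≈ 6 × 61^0.612 = 6 × 12.38 ≈ 74 kt.
74 kt falls in the Category 1 band.

1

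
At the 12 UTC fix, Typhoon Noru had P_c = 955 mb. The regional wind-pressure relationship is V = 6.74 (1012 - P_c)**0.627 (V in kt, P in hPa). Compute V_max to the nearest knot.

85 kt

ΔP = 1012 − 955 = 57 mb.
57^0.627 ≈ 12.616.
V ≈ 6.74 × 12.616 ≈ 85.0 kt.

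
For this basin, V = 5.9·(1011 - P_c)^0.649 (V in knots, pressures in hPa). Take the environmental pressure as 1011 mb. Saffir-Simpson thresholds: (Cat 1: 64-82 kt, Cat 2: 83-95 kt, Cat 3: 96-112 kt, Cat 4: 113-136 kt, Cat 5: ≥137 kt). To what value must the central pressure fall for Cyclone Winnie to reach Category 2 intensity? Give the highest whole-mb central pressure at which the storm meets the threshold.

952 mb

Category 2 begins at V = 83 kt.
Required ΔP = (83/5.9)^(1/0.649) = 14.068^1.541 ≈ 58.78 mb.
P_c ≤ 1011 − 58.78 = 952.22, so the highest integer P_c is 952 mb.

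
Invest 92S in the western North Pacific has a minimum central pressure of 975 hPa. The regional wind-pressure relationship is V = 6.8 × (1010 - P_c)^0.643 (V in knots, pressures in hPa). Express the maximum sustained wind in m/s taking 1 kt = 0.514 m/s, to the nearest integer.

34 m/s

ΔP = 1010 − 975 = 35 hPa.
V ≈ 6.8 × 35^0.643 = 6.8 × 9.836 ≈ 66.887 kt.
66.887 × 0.514 ≈ 34.38 m/s → 34 m/s.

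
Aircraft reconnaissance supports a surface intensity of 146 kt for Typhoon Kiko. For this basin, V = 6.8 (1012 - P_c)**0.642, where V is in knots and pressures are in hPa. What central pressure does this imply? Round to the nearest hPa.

893 hPa

ΔP = (V / 6.8)^(1/0.642) = (146/6.8)^1.558.
146/6.8 = 21.471; 21.471^1.558 ≈ 118.72 hPa.
P_c = 1012 − 118.72 = 893.28 ≈ 893 hPa.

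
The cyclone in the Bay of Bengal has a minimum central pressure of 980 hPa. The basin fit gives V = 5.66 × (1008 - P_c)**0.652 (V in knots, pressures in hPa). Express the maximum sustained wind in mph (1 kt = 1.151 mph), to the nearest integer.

ΔP = 1008 − 980 = 28 hPa.
V ≈ 5.66 × 28^0.652 = 5.66 × 8.781 ≈ 49.701 kt.
49.701 × 1.151 ≈ 57.21 mph → 57 mph.

57 mph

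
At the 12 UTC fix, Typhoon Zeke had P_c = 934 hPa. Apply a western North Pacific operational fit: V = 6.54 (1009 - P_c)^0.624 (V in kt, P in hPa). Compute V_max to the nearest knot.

97 kt

ΔP = 1009 − 934 = 75 hPa.
75^0.624 ≈ 14.792.
V ≈ 6.54 × 14.792 ≈ 96.7 kt.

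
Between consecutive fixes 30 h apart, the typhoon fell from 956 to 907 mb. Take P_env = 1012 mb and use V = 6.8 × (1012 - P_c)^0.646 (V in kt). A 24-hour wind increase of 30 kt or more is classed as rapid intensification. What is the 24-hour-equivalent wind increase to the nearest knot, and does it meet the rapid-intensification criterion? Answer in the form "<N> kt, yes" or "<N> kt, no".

37 kt, yes

V₁: ΔP = 56, V ≈ 6.8 × 56^0.646 ≈ 91.59 kt.
V₂: ΔP = 105, V ≈ 6.8 × 105^0.646 ≈ 137.47 kt.
ΔV over 30 h = 45.88 kt → 24 h equivalent = 45.88 × 24/30 ≈ 36.70 kt.
37 kt ≥ 30 kt ⇒ rapid intensification.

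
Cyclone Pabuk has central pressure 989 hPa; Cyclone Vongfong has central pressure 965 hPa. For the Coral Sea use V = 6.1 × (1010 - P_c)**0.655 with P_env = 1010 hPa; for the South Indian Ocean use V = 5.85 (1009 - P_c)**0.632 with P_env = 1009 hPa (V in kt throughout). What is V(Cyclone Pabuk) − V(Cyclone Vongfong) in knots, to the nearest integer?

Cyclone Pabuk: ΔP = 21; V ≈ 6.1 × 21^0.655 ≈ 44.81 kt.
Cyclone Vongfong: ΔP = 44; V ≈ 5.85 × 44^0.632 ≈ 63.95 kt.
Difference ≈ 44.81 − 63.95 = -19.14 → -19 kt.

-19 kt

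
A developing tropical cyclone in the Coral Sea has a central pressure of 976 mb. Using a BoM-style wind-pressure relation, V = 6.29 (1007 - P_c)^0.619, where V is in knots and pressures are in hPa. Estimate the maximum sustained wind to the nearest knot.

ΔP = 1007 − 976 = 31 mb.
31^0.619 ≈ 8.378.
V ≈ 6.29 × 8.378 ≈ 52.7 kt.

53 kt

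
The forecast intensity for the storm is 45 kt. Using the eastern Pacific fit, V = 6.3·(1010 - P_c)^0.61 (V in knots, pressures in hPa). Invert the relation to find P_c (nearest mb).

ΔP = (V / 6.3)^(1/0.61) = (45/6.3)^1.639.
45/6.3 = 7.143; 7.143^1.639 ≈ 25.11 mb.
P_c = 1010 − 25.11 = 984.89 ≈ 985 mb.

985 mb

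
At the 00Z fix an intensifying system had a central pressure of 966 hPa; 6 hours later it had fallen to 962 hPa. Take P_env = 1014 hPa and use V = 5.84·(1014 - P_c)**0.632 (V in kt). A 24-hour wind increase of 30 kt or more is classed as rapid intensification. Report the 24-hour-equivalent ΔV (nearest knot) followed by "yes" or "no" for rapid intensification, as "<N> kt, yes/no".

V₁: ΔP = 48, V ≈ 5.84 × 48^0.632 ≈ 67.45 kt.
V₂: ΔP = 52, V ≈ 5.84 × 52^0.632 ≈ 70.95 kt.
ΔV over 6 h = 3.50 kt → 24 h equivalent = 3.50 × 24/6 ≈ 14.00 kt.
14 kt < 30 kt ⇒ not rapid intensification.

14 kt, no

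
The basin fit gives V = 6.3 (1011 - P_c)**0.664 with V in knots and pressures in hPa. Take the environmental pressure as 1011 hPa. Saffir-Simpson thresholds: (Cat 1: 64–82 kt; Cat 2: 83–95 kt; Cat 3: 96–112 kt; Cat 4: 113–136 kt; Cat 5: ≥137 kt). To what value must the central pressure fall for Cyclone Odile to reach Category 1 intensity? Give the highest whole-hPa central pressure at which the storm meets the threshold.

Category 1 begins at V = 64 kt.
Required ΔP = (64/6.3)^(1/0.664) = 10.159^1.506 ≈ 32.83 hPa.
P_c ≤ 1011 − 32.83 = 978.17, so the highest integer P_c is 978 hPa.

978 hPa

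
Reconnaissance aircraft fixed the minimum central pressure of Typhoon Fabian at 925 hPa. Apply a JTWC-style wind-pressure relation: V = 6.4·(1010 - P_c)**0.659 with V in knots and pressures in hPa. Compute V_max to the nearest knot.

ΔP = 1010 − 925 = 85 hPa.
85^0.659 ≈ 18.685.
V ≈ 6.4 × 18.685 ≈ 119.6 kt.

120 kt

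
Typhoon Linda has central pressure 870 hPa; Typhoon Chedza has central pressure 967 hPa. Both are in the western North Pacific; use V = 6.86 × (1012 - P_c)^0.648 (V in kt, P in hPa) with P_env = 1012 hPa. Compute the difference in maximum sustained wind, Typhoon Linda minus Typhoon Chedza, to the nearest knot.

89 kt

Typhoon Linda: ΔP = 142; V ≈ 6.86 × 142^0.648 ≈ 170.22 kt.
Typhoon Chedza: ΔP = 45; V ≈ 6.86 × 45^0.648 ≈ 80.84 kt.
Difference ≈ 170.22 − 80.84 = 89.38 → 89 kt.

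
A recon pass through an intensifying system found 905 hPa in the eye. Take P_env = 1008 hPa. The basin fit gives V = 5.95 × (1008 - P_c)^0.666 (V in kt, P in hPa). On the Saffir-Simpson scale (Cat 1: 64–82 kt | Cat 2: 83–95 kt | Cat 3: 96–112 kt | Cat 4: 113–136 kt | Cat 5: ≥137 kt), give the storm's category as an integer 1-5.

ΔP = 1008 − 905 = 103 hPa.
V ≈ 5.95 × 103^0.666 = 5.95 × 21.91 ≈ 130 kt.
130 kt falls in the Category 4 band.

4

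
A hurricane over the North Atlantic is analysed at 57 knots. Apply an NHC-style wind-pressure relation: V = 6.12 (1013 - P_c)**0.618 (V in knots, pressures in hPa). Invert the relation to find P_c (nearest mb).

976 mb

ΔP = (V / 6.12)^(1/0.618) = (57/6.12)^1.618.
57/6.12 = 9.314; 9.314^1.618 ≈ 37.00 mb.
P_c = 1013 − 37.00 = 976.00 ≈ 976 mb.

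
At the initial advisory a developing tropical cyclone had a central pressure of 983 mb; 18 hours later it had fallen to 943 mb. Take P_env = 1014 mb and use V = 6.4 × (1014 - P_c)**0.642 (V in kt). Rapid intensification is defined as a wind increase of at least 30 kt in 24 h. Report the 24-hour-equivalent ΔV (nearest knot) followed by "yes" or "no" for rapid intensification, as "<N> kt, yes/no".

V₁: ΔP = 31, V ≈ 6.4 × 31^0.642 ≈ 58.03 kt.
V₂: ΔP = 71, V ≈ 6.4 × 71^0.642 ≈ 98.78 kt.
ΔV over 18 h = 40.75 kt → 24 h equivalent = 40.75 × 24/18 ≈ 54.33 kt.
54 kt ≥ 30 kt ⇒ rapid intensification.

54 kt, yes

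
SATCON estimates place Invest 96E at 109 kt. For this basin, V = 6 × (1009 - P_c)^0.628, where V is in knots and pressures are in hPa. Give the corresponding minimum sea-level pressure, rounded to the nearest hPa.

ΔP = (V / 6)^(1/0.628) = (109/6)^1.592.
109/6 = 18.167; 18.167^1.592 ≈ 101.21 hPa.
P_c = 1009 − 101.21 = 907.79 ≈ 908 hPa.

908 hPa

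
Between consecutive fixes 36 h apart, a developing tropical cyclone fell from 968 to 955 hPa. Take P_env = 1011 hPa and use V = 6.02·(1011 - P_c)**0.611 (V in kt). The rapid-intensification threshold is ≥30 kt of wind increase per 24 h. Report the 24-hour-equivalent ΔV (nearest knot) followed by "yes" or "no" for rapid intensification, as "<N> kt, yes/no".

V₁: ΔP = 43, V ≈ 6.02 × 43^0.611 ≈ 59.93 kt.
V₂: ΔP = 56, V ≈ 6.02 × 56^0.611 ≈ 70.43 kt.
ΔV over 36 h = 10.50 kt → 24 h equivalent = 10.50 × 24/36 ≈ 7.00 kt.
7 kt < 30 kt ⇒ not rapid intensification.

7 kt, no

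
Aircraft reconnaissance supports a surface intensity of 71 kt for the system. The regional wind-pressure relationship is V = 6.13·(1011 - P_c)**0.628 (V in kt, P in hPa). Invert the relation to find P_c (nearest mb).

ΔP = (V / 6.13)^(1/0.628) = (71/6.13)^1.592.
71/6.13 = 11.582; 11.582^1.592 ≈ 49.42 mb.
P_c = 1011 − 49.42 = 961.58 ≈ 962 mb.

962 mb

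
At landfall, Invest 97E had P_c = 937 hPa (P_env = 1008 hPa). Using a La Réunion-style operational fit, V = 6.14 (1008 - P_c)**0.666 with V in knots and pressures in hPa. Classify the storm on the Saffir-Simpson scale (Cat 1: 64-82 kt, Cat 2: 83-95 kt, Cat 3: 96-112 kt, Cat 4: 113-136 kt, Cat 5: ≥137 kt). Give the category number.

ΔP = 1008 − 937 = 71 hPa.
V ≈ 6.14 × 71^0.666 = 6.14 × 17.10 ≈ 105 kt.
105 kt falls in the Category 3 band.

3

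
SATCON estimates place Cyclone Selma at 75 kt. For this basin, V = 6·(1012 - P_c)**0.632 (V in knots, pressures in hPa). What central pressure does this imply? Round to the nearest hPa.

958 hPa

ΔP = (V / 6)^(1/0.632) = (75/6)^1.582.
75/6 = 12.500; 12.500^1.582 ≈ 54.40 hPa.
P_c = 1012 − 54.40 = 957.60 ≈ 958 hPa.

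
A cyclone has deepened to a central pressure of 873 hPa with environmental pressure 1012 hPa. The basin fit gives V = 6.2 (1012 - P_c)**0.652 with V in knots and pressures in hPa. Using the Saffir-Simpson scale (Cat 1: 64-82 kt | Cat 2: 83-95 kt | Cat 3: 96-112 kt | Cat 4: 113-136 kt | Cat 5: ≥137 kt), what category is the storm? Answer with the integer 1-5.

5

ΔP = 1012 − 873 = 139 hPa.
V ≈ 6.2 × 139^0.652 = 6.2 × 24.96 ≈ 155 kt.
155 kt falls in the Category 5 band.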